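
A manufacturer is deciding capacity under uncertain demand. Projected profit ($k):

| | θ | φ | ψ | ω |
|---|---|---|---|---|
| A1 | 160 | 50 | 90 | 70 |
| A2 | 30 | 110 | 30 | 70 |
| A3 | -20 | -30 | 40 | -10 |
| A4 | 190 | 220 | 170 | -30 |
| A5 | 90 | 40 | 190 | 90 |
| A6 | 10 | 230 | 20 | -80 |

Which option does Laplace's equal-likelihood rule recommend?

Row averages: A1=92.5, A2=60, A3=-5, A4=137.5, A5=102.5, A6=45
Highest average = 137.5 → A4.

A4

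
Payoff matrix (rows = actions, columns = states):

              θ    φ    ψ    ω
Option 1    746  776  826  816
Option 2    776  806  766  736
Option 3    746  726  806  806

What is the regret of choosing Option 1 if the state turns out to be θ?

Best payoff under θ is 776.
Regret = 776 − 746 = 30.

30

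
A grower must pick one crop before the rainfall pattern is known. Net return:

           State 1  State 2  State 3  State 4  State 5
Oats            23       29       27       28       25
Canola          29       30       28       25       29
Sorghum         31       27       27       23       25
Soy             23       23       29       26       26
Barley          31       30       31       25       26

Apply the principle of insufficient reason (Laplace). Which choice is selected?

Row averages: Oats=26.4, Canola=28.2, Sorghum=26.6, Soy=25.4, Barley=28.6
Highest average = 28.6 → Barley.

Barley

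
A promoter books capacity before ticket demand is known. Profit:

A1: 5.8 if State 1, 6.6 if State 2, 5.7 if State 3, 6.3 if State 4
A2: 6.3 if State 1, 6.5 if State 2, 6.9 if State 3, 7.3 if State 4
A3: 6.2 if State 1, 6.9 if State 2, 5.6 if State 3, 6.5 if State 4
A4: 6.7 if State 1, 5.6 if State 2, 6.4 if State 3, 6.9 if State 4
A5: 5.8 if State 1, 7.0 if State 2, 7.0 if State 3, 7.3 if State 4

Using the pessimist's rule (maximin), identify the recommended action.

A2

Row minima: A1=5.7, A2=6.3, A3=5.6, A4=5.6, A5=5.8
Best worst-case = 6.3 → A2.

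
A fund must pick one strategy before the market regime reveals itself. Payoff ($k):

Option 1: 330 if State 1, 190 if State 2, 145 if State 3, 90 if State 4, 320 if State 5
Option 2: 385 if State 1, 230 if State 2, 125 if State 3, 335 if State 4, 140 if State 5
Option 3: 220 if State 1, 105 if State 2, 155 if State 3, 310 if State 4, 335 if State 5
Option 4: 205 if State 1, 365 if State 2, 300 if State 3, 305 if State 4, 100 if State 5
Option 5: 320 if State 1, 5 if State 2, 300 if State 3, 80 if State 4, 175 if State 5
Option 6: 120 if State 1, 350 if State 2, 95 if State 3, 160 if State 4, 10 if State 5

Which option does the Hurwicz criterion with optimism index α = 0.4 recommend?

Option 2

Option 1: 0.4·330 + 0.6·90 = 186
Option 2: 0.4·385 + 0.6·125 = 229
Option 3: 0.4·335 + 0.6·105 = 197
Option 4: 0.4·365 + 0.6·100 = 206
Option 5: 0.4·320 + 0.6·5 = 131
Option 6: 0.4·350 + 0.6·10 = 146
Highest Hurwicz score = 229 → Option 2.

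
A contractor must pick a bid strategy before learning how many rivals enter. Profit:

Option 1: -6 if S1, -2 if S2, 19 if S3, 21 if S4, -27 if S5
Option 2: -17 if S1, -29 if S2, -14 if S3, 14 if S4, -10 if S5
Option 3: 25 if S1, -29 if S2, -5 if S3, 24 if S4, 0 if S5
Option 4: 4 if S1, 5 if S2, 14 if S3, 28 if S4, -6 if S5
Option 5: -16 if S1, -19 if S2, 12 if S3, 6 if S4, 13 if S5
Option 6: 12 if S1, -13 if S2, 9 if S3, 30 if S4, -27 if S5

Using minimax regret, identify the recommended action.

Column bests: S1=25, S2=5, S3=19, S4=30, S5=13.
Option 1 regrets: 31, 7, 0, 9, 40 → max 40
Option 2 regrets: 42, 34, 33, 16, 23 → max 42
Option 3 regrets: 0, 34, 24, 6, 13 → max 34
Option 4 regrets: 21, 0, 5, 2, 19 → max 21
Option 5 regrets: 41, 24, 7, 24, 0 → max 41
Option 6 regrets: 13, 18, 10, 0, 40 → max 40
Smallest max regret = 21 → Option 4.

Option 4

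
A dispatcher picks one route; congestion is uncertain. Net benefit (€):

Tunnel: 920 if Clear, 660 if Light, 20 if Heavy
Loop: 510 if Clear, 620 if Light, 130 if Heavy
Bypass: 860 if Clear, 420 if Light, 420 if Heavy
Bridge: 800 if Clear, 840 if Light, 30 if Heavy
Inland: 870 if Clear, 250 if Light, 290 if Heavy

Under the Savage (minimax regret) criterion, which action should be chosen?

Bridge

Column bests: Clear=920, Light=840, Heavy=420.
Tunnel regrets: 0, 180, 400 → max 400
Loop regrets: 410, 220, 290 → max 410
Bypass regrets: 60, 420, 0 → max 420
Bridge regrets: 120, 0, 390 → max 390
Inland regrets: 50, 590, 130 → max 590
Smallest max regret = 390 → Bridge.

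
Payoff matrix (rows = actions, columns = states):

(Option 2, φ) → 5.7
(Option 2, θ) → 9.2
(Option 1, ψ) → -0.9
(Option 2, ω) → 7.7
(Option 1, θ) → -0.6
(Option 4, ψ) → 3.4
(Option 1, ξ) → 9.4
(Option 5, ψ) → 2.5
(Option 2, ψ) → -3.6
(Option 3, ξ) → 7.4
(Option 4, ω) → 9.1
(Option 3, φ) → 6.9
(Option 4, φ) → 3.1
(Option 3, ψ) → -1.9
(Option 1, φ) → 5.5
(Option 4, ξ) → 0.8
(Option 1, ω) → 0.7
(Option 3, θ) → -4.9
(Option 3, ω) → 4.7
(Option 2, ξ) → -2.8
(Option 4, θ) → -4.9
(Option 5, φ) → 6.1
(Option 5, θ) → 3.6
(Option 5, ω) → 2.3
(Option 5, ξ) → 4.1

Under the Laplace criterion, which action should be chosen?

Row averages: Option 1=2.82, Option 2=3.24, Option 3=2.44, Option 4=2.3, Option 5=3.72
Highest average = 3.72 → Option 5.

Option 5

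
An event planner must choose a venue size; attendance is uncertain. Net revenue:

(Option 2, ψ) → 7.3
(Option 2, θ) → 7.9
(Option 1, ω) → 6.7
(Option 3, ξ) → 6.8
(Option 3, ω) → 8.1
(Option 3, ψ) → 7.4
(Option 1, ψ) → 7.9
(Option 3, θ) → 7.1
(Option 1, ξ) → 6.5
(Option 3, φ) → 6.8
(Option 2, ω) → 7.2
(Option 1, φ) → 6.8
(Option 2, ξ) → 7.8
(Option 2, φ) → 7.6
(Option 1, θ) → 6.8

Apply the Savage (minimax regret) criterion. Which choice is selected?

Column bests: θ=7.9, φ=7.6, ψ=7.9, ω=8.1, ξ=7.8.
Option 1 regrets: 1.1, 0.8, 0.0, 1.4, 1.3 → max 1.4
Option 2 regrets: 0.0, 0.0, 0.6, 0.9, 0.0 → max 0.9
Option 3 regrets: 0.8, 0.8, 0.5, 0.0, 1.0 → max 1.0
Smallest max regret = 0.9 → Option 2.

Option 2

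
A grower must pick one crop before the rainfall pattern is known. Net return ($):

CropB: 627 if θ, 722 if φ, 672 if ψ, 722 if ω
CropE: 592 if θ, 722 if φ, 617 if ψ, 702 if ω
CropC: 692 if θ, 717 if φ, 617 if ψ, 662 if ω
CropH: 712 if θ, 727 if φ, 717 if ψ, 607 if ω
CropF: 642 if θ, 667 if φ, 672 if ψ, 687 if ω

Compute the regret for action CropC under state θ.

20

Best payoff under θ is 712.
Regret = 712 − 692 = 20.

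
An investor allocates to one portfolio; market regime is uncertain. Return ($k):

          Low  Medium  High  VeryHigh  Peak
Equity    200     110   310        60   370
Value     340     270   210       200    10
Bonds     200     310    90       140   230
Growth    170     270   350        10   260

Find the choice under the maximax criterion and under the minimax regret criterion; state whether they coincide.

maximax → Equity; minimax regret → Growth (disagree)

Row maxima: Equity=370, Value=340, Bonds=310, Growth=350
Best best-case = 370 → Equity.
Column bests: Low=340, Medium=310, High=350, VeryHigh=200, Peak=370.
Equity regrets: 140, 200, 40, 140, 0 → max 200
Value regrets: 0, 40, 140, 0, 360 → max 360
Bonds regrets: 140, 0, 260, 60, 140 → max 260
Growth regrets: 170, 40, 0, 190, 110 → max 190
Smallest max regret = 190 → Growth.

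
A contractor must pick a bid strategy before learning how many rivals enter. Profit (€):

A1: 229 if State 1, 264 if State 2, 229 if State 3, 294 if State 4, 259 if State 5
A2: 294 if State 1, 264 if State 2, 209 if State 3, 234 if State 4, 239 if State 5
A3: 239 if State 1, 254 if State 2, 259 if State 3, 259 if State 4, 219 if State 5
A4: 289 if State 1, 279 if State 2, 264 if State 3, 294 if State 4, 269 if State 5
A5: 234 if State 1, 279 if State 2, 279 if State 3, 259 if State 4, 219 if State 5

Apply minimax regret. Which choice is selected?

Column bests: State 1=294, State 2=279, State 3=279, State 4=294, State 5=269.
A1 regrets: 65, 15, 50, 0, 10 → max 65
A2 regrets: 0, 15, 70, 60, 30 → max 70
A3 regrets: 55, 25, 20, 35, 50 → max 55
A4 regrets: 5, 0, 15, 0, 0 → max 15
A5 regrets: 60, 0, 0, 35, 50 → max 60
Smallest max regret = 15 → A4.

A4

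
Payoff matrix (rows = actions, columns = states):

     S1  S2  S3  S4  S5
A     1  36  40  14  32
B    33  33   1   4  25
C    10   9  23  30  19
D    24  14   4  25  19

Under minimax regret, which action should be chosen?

C

Column bests: S1=33, S2=36, S3=40, S4=30, S5=32.
A regrets: 32, 0, 0, 16, 0 → max 32
B regrets: 0, 3, 39, 26, 7 → max 39
C regrets: 23, 27, 17, 0, 13 → max 27
D regrets: 9, 22, 36, 5, 13 → max 36
Smallest max regret = 27 → C.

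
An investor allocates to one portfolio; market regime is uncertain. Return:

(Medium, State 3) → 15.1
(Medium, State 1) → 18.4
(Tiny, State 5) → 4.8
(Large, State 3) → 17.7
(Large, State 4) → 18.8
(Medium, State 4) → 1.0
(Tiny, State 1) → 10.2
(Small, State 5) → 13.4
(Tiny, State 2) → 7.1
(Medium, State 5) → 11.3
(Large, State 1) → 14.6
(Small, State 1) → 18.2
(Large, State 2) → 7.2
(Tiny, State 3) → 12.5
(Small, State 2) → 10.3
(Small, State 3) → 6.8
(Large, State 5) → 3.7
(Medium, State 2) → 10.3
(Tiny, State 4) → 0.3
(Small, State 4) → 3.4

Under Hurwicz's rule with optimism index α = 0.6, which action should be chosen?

Large

Tiny: 0.6·12.5 + 0.4·0.3 = 7.62
Small: 0.6·18.2 + 0.4·3.4 = 12.28
Medium: 0.6·18.4 + 0.4·1.0 = 11.44
Large: 0.6·18.8 + 0.4·3.7 = 12.76
Highest Hurwicz score = 12.76 → Large.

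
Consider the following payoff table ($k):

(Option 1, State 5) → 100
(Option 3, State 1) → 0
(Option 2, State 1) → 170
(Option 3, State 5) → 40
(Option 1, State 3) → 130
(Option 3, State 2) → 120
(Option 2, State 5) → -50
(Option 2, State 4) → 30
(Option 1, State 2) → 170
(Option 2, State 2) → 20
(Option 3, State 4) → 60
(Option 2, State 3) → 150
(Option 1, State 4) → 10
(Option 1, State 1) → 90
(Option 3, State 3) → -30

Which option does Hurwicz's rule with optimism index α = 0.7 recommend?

Option 1

Option 1: 0.7·170 + 0.3·10 = 122
Option 2: 0.7·170 + 0.3·(-50) = 104
Option 3: 0.7·120 + 0.3·(-30) = 75
Highest Hurwicz score = 122 → Option 1.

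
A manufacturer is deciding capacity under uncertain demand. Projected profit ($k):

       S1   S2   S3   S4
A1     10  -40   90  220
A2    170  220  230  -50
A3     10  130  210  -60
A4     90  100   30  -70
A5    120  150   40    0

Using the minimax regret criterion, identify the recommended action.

Column bests: S1=170, S2=220, S3=230, S4=220.
A1 regrets: 160, 260, 140, 0 → max 260
A2 regrets: 0, 0, 0, 270 → max 270
A3 regrets: 160, 90, 20, 280 → max 280
A4 regrets: 80, 120, 200, 290 → max 290
A5 regrets: 50, 70, 190, 220 → max 220
Smallest max regret = 220 → A5.

A5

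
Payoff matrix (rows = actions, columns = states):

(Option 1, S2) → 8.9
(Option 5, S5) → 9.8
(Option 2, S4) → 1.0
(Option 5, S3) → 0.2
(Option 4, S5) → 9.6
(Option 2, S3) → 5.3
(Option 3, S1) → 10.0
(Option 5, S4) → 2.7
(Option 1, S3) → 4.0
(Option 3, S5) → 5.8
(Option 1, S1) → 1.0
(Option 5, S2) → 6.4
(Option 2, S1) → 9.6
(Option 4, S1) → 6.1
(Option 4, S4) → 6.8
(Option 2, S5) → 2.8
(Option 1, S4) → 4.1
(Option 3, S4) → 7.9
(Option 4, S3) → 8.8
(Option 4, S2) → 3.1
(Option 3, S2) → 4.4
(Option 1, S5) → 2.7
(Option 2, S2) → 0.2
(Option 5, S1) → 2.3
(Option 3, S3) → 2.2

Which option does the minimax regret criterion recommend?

Option 4

Column bests: S1=10.0, S2=8.9, S3=8.8, S4=7.9, S5=9.8.
Option 1 regrets: 9.0, 0.0, 4.8, 3.8, 7.1 → max 9.0
Option 2 regrets: 0.4, 8.7, 3.5, 6.9, 7.0 → max 8.7
Option 3 regrets: 0.0, 4.5, 6.6, 0.0, 4.0 → max 6.6
Option 4 regrets: 3.9, 5.8, 0.0, 1.1, 0.2 → max 5.8
Option 5 regrets: 7.7, 2.5, 8.6, 5.2, 0.0 → max 8.6
Smallest max regret = 5.8 → Option 4.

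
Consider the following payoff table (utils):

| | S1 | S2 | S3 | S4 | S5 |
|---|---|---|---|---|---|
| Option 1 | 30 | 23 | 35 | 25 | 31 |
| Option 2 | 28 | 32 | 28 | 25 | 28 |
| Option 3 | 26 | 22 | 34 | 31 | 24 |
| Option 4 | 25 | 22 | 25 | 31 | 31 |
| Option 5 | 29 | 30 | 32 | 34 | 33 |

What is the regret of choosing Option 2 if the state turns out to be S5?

5

Best payoff under S5 is 33.
Regret = 33 − 28 = 5.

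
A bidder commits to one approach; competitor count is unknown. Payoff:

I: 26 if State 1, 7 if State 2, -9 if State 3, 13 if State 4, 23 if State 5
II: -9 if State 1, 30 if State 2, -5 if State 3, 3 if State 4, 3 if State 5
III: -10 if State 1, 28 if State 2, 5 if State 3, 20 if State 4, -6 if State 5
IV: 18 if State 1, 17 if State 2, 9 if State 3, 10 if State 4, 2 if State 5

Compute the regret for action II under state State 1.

Best payoff under State 1 is 26.
Regret = 26 − (-9) = 35.

35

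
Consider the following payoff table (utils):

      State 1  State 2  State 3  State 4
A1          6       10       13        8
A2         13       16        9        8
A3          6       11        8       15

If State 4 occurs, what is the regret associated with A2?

Best payoff under State 4 is 15.
Regret = 15 − 8 = 7.

7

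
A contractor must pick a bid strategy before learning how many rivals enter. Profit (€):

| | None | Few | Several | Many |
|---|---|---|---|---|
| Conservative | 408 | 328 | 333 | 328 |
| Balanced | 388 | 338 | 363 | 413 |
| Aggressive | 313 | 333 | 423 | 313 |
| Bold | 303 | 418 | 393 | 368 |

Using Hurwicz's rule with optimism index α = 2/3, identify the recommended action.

Balanced

Conservative: 2/3·408 + 1/3·328 = 1144/3
Balanced: 2/3·413 + 1/3·338 = 388
Aggressive: 2/3·423 + 1/3·313 = 1159/3
Bold: 2/3·418 + 1/3·303 = 1139/3
Highest Hurwicz score = 388 → Balanced.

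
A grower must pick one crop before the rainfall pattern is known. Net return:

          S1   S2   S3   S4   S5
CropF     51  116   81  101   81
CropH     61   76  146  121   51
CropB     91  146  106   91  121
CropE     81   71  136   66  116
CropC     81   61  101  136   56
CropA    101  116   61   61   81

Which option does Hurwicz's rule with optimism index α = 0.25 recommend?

CropF: 0.25·116 + 0.75·51 = 67.25
CropH: 0.25·146 + 0.75·51 = 74.75
CropB: 0.25·146 + 0.75·91 = 104.75
CropE: 0.25·136 + 0.75·66 = 83.5
CropC: 0.25·136 + 0.75·56 = 76
CropA: 0.25·116 + 0.75·61 = 74.75
Highest Hurwicz score = 104.75 → CropB.

CropB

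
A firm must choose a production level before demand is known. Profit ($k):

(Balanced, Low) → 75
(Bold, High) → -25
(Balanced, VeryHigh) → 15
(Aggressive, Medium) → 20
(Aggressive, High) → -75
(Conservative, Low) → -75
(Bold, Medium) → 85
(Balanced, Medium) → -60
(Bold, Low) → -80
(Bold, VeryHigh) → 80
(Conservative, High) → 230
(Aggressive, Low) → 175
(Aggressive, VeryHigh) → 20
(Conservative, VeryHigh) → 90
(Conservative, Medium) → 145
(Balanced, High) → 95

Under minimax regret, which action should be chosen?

Column bests: Low=175, Medium=145, High=230, VeryHigh=90.
Conservative regrets: 250, 0, 0, 0 → max 250
Balanced regrets: 100, 205, 135, 75 → max 205
Aggressive regrets: 0, 125, 305, 70 → max 305
Bold regrets: 255, 60, 255, 10 → max 255
Smallest max regret = 205 → Balanced.

Balanced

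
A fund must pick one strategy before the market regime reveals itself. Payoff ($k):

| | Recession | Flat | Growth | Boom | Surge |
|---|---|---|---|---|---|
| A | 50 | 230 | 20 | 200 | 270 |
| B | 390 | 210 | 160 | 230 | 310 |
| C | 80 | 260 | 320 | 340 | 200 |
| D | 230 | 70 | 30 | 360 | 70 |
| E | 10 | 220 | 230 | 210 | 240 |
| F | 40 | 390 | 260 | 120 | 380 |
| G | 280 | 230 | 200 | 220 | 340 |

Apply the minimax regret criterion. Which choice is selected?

G

Column bests: Recession=390, Flat=390, Growth=320, Boom=360, Surge=380.
A regrets: 340, 160, 300, 160, 110 → max 340
B regrets: 0, 180, 160, 130, 70 → max 180
C regrets: 310, 130, 0, 20, 180 → max 310
D regrets: 160, 320, 290, 0, 310 → max 320
E regrets: 380, 170, 90, 150, 140 → max 380
F regrets: 350, 0, 60, 240, 0 → max 350
G regrets: 110, 160, 120, 140, 40 → max 160
Smallest max regret = 160 → G.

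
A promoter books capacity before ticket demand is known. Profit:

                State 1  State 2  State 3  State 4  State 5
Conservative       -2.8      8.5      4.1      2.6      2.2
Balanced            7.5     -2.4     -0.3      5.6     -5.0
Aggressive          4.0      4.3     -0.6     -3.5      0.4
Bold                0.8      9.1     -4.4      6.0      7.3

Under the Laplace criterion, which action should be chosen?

Row averages: Conservative=2.92, Balanced=1.08, Aggressive=0.92, Bold=3.76
Highest average = 3.76 → Bold.

Bold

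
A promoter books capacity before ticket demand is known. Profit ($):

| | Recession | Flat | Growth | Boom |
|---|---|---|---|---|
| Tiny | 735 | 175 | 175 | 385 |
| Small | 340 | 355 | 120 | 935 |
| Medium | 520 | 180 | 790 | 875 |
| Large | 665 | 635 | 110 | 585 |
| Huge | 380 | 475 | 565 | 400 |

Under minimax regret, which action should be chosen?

Column bests: Recession=735, Flat=635, Growth=790, Boom=935.
Tiny regrets: 0, 460, 615, 550 → max 615
Small regrets: 395, 280, 670, 0 → max 670
Medium regrets: 215, 455, 0, 60 → max 455
Large regrets: 70, 0, 680, 350 → max 680
Huge regrets: 355, 160, 225, 535 → max 535
Smallest max regret = 455 → Medium.

Medium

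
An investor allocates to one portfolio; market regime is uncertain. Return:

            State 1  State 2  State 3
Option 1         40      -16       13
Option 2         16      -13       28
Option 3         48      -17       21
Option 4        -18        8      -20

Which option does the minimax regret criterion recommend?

Column bests: State 1=48, State 2=8, State 3=28.
Option 1 regrets: 8, 24, 15 → max 24
Option 2 regrets: 32, 21, 0 → max 32
Option 3 regrets: 0, 25, 7 → max 25
Option 4 regrets: 66, 0, 48 → max 66
Smallest max regret = 24 → Option 1.

Option 1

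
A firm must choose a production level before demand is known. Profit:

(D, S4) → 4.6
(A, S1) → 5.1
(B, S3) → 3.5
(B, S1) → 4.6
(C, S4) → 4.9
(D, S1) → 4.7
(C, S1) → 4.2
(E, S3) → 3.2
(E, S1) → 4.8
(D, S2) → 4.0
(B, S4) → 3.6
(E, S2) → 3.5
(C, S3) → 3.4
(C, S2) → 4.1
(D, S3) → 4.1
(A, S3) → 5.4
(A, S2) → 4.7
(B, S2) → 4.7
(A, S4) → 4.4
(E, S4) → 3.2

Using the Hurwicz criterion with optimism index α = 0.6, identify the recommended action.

A: 0.6·5.4 + 0.4·4.4 = 5
B: 0.6·4.7 + 0.4·3.5 = 4.22
C: 0.6·4.9 + 0.4·3.4 = 4.3
D: 0.6·4.7 + 0.4·4.0 = 4.42
E: 0.6·4.8 + 0.4·3.2 = 4.16
Highest Hurwicz score = 5 → A.

A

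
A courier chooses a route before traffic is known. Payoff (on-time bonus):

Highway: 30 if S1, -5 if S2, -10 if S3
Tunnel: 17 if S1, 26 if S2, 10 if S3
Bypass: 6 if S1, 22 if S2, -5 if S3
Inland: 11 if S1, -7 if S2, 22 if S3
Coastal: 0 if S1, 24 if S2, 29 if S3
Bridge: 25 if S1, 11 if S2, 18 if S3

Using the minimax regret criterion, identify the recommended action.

Column bests: S1=30, S2=26, S3=29.
Highway regrets: 0, 31, 39 → max 39
Tunnel regrets: 13, 0, 19 → max 19
Bypass regrets: 24, 4, 34 → max 34
Inland regrets: 19, 33, 7 → max 33
Coastal regrets: 30, 2, 0 → max 30
Bridge regrets: 5, 15, 11 → max 15
Smallest max regret = 15 → Bridge.

Bridge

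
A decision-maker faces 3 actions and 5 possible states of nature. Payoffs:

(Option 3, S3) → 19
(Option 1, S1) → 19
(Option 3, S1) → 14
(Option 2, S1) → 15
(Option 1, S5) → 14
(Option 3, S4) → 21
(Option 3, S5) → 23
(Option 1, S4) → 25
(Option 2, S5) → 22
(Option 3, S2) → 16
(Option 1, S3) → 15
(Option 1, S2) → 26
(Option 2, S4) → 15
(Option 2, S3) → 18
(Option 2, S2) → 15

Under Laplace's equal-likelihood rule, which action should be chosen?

Option 1

Row averages: Option 1=19.8, Option 2=17, Option 3=18.6
Highest average = 19.8 → Option 1.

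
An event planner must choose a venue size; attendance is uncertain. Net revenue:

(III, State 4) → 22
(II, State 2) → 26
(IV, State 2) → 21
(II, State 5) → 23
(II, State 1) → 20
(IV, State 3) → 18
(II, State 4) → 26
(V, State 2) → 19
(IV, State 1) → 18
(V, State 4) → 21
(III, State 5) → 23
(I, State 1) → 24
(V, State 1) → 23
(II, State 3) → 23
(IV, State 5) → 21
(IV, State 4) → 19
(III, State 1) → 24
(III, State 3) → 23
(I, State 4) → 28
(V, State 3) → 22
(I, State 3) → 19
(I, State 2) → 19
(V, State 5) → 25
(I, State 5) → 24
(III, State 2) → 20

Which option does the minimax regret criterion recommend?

Column bests: State 1=24, State 2=26, State 3=23, State 4=28, State 5=25.
I regrets: 0, 7, 4, 0, 1 → max 7
II regrets: 4, 0, 0, 2, 2 → max 4
III regrets: 0, 6, 0, 6, 2 → max 6
IV regrets: 6, 5, 5, 9, 4 → max 9
V regrets: 1, 7, 1, 7, 0 → max 7
Smallest max regret = 4 → II.

II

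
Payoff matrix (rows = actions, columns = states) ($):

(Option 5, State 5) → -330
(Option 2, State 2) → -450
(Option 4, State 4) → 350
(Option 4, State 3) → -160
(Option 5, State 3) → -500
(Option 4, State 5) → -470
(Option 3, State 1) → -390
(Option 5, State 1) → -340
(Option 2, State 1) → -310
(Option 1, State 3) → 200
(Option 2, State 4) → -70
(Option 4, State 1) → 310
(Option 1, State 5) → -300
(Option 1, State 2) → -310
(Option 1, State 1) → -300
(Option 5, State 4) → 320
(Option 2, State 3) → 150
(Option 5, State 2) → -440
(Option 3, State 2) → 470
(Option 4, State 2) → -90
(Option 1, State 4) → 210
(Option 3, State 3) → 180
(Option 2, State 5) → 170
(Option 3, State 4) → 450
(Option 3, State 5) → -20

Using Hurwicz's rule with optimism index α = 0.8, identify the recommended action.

Option 3

Option 1: 0.8·210 + 0.2·(-310) = 106
Option 2: 0.8·170 + 0.2·(-450) = 46
Option 3: 0.8·470 + 0.2·(-390) = 298
Option 4: 0.8·350 + 0.2·(-470) = 186
Option 5: 0.8·320 + 0.2·(-500) = 156
Highest Hurwicz score = 298 → Option 3.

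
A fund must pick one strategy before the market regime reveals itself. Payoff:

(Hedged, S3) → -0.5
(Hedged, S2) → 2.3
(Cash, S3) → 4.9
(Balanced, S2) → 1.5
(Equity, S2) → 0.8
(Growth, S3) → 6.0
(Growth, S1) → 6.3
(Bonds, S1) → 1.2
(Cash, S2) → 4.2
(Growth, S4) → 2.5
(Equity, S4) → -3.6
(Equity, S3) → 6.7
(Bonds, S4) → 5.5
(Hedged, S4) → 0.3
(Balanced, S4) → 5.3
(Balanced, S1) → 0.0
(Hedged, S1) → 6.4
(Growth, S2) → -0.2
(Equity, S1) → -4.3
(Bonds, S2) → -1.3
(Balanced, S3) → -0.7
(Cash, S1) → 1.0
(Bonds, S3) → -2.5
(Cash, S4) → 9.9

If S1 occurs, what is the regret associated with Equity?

Best payoff under S1 is 6.4.
Regret = 6.4 − (-4.3) = 10.7.

10.7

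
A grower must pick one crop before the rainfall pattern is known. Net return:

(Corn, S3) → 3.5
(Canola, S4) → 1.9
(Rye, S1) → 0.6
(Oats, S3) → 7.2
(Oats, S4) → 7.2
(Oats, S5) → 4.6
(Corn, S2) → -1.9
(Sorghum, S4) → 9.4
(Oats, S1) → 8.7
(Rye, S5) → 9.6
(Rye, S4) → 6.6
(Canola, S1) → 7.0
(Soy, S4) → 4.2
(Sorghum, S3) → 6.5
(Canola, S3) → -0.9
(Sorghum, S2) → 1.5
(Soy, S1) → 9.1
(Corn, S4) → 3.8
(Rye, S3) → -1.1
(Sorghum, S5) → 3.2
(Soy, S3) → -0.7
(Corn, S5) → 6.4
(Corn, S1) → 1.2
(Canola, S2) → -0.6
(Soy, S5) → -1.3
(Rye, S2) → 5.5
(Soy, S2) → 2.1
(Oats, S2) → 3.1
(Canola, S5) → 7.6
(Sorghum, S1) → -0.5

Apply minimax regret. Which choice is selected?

Oats

Column bests: S1=9.1, S2=5.5, S3=7.2, S4=9.4, S5=9.6.
Soy regrets: 0.0, 3.4, 7.9, 5.2, 10.9 → max 10.9
Rye regrets: 8.5, 0.0, 8.3, 2.8, 0.0 → max 8.5
Corn regrets: 7.9, 7.4, 3.7, 5.6, 3.2 → max 7.9
Canola regrets: 2.1, 6.1, 8.1, 7.5, 2.0 → max 8.1
Oats regrets: 0.4, 2.4, 0.0, 2.2, 5.0 → max 5.0
Sorghum regrets: 9.6, 4.0, 0.7, 0.0, 6.4 → max 9.6
Smallest max regret = 5.0 → Oats.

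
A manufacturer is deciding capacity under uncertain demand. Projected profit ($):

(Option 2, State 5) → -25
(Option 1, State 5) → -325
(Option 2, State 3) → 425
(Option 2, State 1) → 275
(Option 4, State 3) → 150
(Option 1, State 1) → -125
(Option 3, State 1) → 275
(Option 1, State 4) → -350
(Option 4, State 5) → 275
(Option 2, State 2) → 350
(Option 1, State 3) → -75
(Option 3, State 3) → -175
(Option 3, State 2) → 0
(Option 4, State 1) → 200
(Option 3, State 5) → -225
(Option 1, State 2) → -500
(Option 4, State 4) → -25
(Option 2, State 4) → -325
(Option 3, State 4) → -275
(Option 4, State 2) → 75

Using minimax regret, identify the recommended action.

Column bests: State 1=275, State 2=350, State 3=425, State 4=-25, State 5=275.
Option 1 regrets: 400, 850, 500, 325, 600 → max 850
Option 2 regrets: 0, 0, 0, 300, 300 → max 300
Option 3 regrets: 0, 350, 600, 250, 500 → max 600
Option 4 regrets: 75, 275, 275, 0, 0 → max 275
Smallest max regret = 275 → Option 4.

Option 4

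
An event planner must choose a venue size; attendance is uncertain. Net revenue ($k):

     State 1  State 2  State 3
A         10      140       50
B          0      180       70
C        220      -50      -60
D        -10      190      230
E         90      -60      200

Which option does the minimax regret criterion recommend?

Column bests: State 1=220, State 2=190, State 3=230.
A regrets: 210, 50, 180 → max 210
B regrets: 220, 10, 160 → max 220
C regrets: 0, 240, 290 → max 290
D regrets: 230, 0, 0 → max 230
E regrets: 130, 250, 30 → max 250
Smallest max regret = 210 → A.

A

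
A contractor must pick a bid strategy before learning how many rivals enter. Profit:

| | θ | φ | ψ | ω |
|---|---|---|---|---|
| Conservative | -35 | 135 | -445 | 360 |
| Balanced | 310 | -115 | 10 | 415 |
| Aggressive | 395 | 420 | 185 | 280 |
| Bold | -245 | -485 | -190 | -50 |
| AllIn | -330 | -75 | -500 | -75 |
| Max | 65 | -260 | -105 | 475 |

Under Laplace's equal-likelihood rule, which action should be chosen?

Row averages: Conservative=3.75, Balanced=155, Aggressive=320, Bold=-242.5, AllIn=-245, Max=43.75
Highest average = 320 → Aggressive.

Aggressive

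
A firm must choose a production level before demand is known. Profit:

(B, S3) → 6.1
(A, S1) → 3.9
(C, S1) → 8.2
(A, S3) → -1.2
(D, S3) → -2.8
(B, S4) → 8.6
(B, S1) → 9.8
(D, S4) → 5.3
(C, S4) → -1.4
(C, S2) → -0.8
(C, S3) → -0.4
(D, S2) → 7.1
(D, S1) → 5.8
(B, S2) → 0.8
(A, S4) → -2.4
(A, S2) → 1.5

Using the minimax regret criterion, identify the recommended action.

B

Column bests: S1=9.8, S2=7.1, S3=6.1, S4=8.6.
A regrets: 5.9, 5.6, 7.3, 11.0 → max 11.0
B regrets: 0.0, 6.3, 0.0, 0.0 → max 6.3
C regrets: 1.6, 7.9, 6.5, 10.0 → max 10.0
D regrets: 4.0, 0.0, 8.9, 3.3 → max 8.9
Smallest max regret = 6.3 → B.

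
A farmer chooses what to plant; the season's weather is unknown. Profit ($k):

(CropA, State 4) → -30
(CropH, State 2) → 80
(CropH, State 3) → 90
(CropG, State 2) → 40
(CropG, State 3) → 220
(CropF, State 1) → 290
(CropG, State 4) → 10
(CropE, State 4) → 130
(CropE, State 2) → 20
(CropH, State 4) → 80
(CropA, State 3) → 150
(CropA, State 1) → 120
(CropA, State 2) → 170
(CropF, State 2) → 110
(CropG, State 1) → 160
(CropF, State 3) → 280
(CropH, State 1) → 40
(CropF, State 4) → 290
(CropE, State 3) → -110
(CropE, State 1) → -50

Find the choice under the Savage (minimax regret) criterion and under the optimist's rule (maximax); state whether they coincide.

Column bests: State 1=290, State 2=170, State 3=280, State 4=290.
CropA regrets: 170, 0, 130, 320 → max 320
CropH regrets: 250, 90, 190, 210 → max 250
CropF regrets: 0, 60, 0, 0 → max 60
CropE regrets: 340, 150, 390, 160 → max 390
CropG regrets: 130, 130, 60, 280 → max 280
Smallest max regret = 60 → CropF.
Row maxima: CropA=170, CropH=90, CropF=290, CropE=130, CropG=220
Best best-case = 290 → CropF.

minimax regret → CropF; maximax → CropF (agree)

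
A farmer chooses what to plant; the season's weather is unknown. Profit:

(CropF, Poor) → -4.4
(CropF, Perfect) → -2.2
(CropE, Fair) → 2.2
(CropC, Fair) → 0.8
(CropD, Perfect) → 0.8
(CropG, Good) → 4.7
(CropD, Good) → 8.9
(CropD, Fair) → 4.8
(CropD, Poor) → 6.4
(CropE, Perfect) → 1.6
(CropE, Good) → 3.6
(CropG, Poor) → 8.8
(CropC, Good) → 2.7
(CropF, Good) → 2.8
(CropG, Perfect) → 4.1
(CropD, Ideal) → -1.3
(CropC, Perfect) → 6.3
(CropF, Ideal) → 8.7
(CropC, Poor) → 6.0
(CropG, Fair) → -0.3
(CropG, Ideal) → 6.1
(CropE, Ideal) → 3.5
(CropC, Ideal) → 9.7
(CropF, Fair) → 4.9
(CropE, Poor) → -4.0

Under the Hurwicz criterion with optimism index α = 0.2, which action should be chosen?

CropE: 0.2·3.6 + 0.8·(-4.0) = -2.48
CropF: 0.2·8.7 + 0.8·(-4.4) = -1.78
CropG: 0.2·8.8 + 0.8·(-0.3) = 1.52
CropC: 0.2·9.7 + 0.8·0.8 = 2.58
CropD: 0.2·8.9 + 0.8·(-1.3) = 0.74
Highest Hurwicz score = 2.58 → CropC.

CropC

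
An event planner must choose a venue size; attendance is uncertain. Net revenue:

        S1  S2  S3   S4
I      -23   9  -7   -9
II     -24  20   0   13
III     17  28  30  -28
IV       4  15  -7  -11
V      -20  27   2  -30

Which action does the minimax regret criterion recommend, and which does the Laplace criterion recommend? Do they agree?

Column bests: S1=17, S2=28, S3=30, S4=13.
I regrets: 40, 19, 37, 22 → max 40
II regrets: 41, 8, 30, 0 → max 41
III regrets: 0, 0, 0, 41 → max 41
IV regrets: 13, 13, 37, 24 → max 37
V regrets: 37, 1, 28, 43 → max 43
Smallest max regret = 37 → IV.
Row averages: I=-7.5, II=2.25, III=11.75, IV=0.25, V=-5.25
Highest average = 11.75 → III.

minimax regret → IV; laplace → III (disagree)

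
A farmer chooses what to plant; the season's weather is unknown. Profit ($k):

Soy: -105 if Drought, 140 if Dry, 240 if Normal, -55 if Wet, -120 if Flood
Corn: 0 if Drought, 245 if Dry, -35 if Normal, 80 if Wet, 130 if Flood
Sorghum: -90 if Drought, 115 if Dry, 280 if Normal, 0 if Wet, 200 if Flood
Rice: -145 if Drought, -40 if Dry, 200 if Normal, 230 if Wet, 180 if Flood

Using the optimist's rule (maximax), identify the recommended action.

Sorghum

Row maxima: Soy=240, Corn=245, Sorghum=280, Rice=230
Best best-case = 280 → Sorghum.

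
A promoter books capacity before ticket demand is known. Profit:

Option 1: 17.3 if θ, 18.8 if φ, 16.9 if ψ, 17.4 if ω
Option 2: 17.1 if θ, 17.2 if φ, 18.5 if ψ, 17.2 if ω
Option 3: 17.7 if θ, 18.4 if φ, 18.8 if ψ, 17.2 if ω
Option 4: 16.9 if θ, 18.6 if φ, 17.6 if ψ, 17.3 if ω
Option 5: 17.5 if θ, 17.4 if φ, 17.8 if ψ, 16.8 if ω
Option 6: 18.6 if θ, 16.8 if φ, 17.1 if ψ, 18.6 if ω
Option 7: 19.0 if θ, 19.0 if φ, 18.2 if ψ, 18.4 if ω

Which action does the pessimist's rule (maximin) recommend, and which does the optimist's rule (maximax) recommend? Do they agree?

Row minima: Option 1=16.9, Option 2=17.1, Option 3=17.2, Option 4=16.9, Option 5=16.8, Option 6=16.8, Option 7=18.2
Best worst-case = 18.2 → Option 7.
Row maxima: Option 1=18.8, Option 2=18.5, Option 3=18.8, Option 4=18.6, Option 5=17.8, Option 6=18.6, Option 7=19.0
Best best-case = 19.0 → Option 7.

maximin → Option 7; maximax → Option 7 (agree)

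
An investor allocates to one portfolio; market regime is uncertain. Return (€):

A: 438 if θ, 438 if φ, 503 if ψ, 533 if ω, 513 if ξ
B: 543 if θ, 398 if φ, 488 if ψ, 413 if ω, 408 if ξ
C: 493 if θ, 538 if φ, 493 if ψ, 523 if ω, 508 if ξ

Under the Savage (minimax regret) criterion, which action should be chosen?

C

Column bests: θ=543, φ=538, ψ=503, ω=533, ξ=513.
A regrets: 105, 100, 0, 0, 0 → max 105
B regrets: 0, 140, 15, 120, 105 → max 140
C regrets: 50, 0, 10, 10, 5 → max 50
Smallest max regret = 50 → C.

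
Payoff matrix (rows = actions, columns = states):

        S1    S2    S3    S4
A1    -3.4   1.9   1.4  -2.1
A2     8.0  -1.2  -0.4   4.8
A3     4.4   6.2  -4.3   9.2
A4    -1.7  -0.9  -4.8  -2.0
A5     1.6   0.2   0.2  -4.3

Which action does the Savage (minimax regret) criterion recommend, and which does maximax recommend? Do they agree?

minimax regret → A3; maximax → A3 (agree)

Column bests: S1=8.0, S2=6.2, S3=1.4, S4=9.2.
A1 regrets: 11.4, 4.3, 0.0, 11.3 → max 11.4
A2 regrets: 0.0, 7.4, 1.8, 4.4 → max 7.4
A3 regrets: 3.6, 0.0, 5.7, 0.0 → max 5.7
A4 regrets: 9.7, 7.1, 6.2, 11.2 → max 11.2
A5 regrets: 6.4, 6.0, 1.2, 13.5 → max 13.5
Smallest max regret = 5.7 → A3.
Row maxima: A1=1.9, A2=8.0, A3=9.2, A4=-0.9, A5=1.6
Best best-case = 9.2 → A3.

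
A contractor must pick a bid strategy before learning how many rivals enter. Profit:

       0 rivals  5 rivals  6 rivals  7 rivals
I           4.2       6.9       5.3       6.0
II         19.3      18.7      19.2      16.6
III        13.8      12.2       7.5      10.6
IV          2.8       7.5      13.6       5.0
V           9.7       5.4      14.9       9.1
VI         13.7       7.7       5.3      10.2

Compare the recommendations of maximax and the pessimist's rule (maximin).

Row maxima: I=6.9, II=19.3, III=13.8, IV=13.6, V=14.9, VI=13.7
Best best-case = 19.3 → II.
Row minima: I=4.2, II=16.6, III=7.5, IV=2.8, V=5.4, VI=5.3
Best worst-case = 16.6 → II.

maximax → II; maximin → II (agree)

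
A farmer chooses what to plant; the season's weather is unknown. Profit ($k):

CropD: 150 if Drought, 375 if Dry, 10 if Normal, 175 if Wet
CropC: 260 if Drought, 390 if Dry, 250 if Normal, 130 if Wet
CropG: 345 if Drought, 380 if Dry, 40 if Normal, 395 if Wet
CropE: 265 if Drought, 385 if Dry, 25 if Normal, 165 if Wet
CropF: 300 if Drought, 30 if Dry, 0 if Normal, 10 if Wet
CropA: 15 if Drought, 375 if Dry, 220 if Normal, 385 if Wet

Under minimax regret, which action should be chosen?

CropG

Column bests: Drought=345, Dry=390, Normal=250, Wet=395.
CropD regrets: 195, 15, 240, 220 → max 240
CropC regrets: 85, 0, 0, 265 → max 265
CropG regrets: 0, 10, 210, 0 → max 210
CropE regrets: 80, 5, 225, 230 → max 230
CropF regrets: 45, 360, 250, 385 → max 385
CropA regrets: 330, 15, 30, 10 → max 330
Smallest max regret = 210 → CropG.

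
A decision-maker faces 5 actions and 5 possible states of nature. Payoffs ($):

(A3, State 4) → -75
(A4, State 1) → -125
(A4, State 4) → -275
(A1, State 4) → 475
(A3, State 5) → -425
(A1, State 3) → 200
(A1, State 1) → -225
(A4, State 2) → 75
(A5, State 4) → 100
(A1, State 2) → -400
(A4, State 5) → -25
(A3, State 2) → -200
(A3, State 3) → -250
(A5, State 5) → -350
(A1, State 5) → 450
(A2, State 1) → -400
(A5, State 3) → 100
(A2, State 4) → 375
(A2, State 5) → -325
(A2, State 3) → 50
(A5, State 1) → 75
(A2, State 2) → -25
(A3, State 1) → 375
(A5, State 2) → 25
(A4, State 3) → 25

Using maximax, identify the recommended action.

Row maxima: A1=475, A2=375, A3=375, A4=75, A5=100
Best best-case = 475 → A1.

A1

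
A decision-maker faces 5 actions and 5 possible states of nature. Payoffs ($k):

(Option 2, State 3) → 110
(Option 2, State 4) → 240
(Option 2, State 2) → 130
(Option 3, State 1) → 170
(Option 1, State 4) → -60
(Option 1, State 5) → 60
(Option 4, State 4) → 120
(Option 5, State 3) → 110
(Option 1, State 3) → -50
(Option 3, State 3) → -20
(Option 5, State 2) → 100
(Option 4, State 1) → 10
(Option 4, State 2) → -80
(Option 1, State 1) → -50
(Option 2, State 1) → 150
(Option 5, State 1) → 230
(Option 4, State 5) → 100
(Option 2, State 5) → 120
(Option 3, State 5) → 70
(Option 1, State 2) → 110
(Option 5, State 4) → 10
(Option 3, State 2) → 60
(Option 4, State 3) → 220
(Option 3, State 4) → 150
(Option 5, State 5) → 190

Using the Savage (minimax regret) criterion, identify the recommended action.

Column bests: State 1=230, State 2=130, State 3=220, State 4=240, State 5=190.
Option 1 regrets: 280, 20, 270, 300, 130 → max 300
Option 2 regrets: 80, 0, 110, 0, 70 → max 110
Option 3 regrets: 60, 70, 240, 90, 120 → max 240
Option 4 regrets: 220, 210, 0, 120, 90 → max 220
Option 5 regrets: 0, 30, 110, 230, 0 → max 230
Smallest max regret = 110 → Option 2.

Option 2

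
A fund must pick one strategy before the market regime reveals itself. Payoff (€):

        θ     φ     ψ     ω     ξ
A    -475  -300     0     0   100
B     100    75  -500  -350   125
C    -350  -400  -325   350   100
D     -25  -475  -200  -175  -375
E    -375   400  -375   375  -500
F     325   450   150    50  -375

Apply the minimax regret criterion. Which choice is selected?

Column bests: θ=325, φ=450, ψ=150, ω=375, ξ=125.
A regrets: 800, 750, 150, 375, 25 → max 800
B regrets: 225, 375, 650, 725, 0 → max 725
C regrets: 675, 850, 475, 25, 25 → max 850
D regrets: 350, 925, 350, 550, 500 → max 925
E regrets: 700, 50, 525, 0, 625 → max 700
F regrets: 0, 0, 0, 325, 500 → max 500
Smallest max regret = 500 → F.

F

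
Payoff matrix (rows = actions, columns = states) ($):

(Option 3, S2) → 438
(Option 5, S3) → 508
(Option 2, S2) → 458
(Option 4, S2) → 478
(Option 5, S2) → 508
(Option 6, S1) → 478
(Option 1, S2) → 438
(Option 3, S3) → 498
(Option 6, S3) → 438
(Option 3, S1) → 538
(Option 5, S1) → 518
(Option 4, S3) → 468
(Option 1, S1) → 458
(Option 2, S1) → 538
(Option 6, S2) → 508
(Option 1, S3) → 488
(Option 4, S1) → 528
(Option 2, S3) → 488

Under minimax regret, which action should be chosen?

Column bests: S1=538, S2=508, S3=508.
Option 1 regrets: 80, 70, 20 → max 80
Option 2 regrets: 0, 50, 20 → max 50
Option 3 regrets: 0, 70, 10 → max 70
Option 4 regrets: 10, 30, 40 → max 40
Option 5 regrets: 20, 0, 0 → max 20
Option 6 regrets: 60, 0, 70 → max 70
Smallest max regret = 20 → Option 5.

Option 5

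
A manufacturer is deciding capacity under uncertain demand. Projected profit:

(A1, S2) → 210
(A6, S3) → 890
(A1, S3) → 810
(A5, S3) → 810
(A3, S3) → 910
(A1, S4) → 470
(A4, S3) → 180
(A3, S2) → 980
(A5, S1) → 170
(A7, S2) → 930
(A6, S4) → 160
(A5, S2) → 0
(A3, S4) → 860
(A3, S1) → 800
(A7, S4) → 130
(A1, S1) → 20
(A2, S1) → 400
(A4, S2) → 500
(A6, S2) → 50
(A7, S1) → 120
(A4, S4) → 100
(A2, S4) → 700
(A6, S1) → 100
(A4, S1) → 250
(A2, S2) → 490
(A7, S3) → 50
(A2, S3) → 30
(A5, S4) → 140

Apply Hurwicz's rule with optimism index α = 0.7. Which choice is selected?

A1: 0.7·810 + 0.3·20 = 573
A2: 0.7·700 + 0.3·30 = 499
A3: 0.7·980 + 0.3·800 = 926
A4: 0.7·500 + 0.3·100 = 380
A5: 0.7·810 + 0.3·0 = 567
A6: 0.7·890 + 0.3·50 = 638
A7: 0.7·930 + 0.3·50 = 666
Highest Hurwicz score = 926 → A3.

A3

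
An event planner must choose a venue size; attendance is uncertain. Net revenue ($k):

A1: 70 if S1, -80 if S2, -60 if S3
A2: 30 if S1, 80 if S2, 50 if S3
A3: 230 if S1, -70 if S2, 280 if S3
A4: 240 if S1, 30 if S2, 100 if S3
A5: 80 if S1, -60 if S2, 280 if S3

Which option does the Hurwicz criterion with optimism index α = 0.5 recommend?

A4

A1: 0.5·70 + 0.5·(-80) = -5
A2: 0.5·80 + 0.5·30 = 55
A3: 0.5·280 + 0.5·(-70) = 105
A4: 0.5·240 + 0.5·30 = 135
A5: 0.5·280 + 0.5·(-60) = 110
Highest Hurwicz score = 135 → A4.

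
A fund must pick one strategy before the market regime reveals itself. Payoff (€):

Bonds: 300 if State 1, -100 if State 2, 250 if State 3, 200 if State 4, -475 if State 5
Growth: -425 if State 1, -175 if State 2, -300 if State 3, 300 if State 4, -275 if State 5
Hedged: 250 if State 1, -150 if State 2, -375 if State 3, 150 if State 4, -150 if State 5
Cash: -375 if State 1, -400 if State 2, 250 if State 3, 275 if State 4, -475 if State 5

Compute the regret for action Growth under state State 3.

Best payoff under State 3 is 250.
Regret = 250 − (-300) = 550.

550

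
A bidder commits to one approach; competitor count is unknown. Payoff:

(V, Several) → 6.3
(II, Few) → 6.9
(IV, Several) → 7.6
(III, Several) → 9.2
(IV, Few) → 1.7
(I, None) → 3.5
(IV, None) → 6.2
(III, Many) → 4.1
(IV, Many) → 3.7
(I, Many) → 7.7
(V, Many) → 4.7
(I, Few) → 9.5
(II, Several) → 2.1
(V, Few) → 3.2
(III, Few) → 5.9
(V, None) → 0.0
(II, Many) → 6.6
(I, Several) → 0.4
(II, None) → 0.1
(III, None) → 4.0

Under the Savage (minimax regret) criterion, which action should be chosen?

III

Column bests: None=6.2, Few=9.5, Several=9.2, Many=7.7.
I regrets: 2.7, 0.0, 8.8, 0.0 → max 8.8
II regrets: 6.1, 2.6, 7.1, 1.1 → max 7.1
III regrets: 2.2, 3.6, 0.0, 3.6 → max 3.6
IV regrets: 0.0, 7.8, 1.6, 4.0 → max 7.8
V regrets: 6.2, 6.3, 2.9, 3.0 → max 6.3
Smallest max regret = 3.6 → III.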